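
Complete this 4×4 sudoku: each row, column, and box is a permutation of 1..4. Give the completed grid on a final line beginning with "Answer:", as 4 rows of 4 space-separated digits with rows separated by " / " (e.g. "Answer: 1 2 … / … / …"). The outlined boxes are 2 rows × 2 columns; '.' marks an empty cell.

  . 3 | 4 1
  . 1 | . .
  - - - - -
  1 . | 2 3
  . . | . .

Step 1. [r4c1∈{2,3,4}] r4c1 is the only open cell in row 4 admitting 3, so r4c1=3.
Step 2. [r2c4∈{2}] r2c4 is down to just 2. So r2c4=2.
Step 3. [r3c2∈{4}] nothing but 4 survives at r3c2, so r3c2=4.
Step 4. [r2c1∈{4}] nothing but 4 survives at r2c1 ⇒ r2c1=4.
Step 5. [r4c4∈{4}] nothing but 4 survives at r4c4, so r4c4=4.
Step 6. [r2c3∈{3}] r2c3's peers cover all but 3. So r2c3=3.
Step 7. [r4c3∈{1}] nothing but 1 survives at r4c3, so r4c3=1.
Step 8. [r4c2∈{2}] nothing but 2 survives at r4c2, so r4c2=2.
Step 9. [r1c1∈{2}] r1c1 has the single candidate 2. So r1c1=2.

Answer: 2 3 4 1 / 4 1 3 2 / 1 4 2 3 / 3 2 1 4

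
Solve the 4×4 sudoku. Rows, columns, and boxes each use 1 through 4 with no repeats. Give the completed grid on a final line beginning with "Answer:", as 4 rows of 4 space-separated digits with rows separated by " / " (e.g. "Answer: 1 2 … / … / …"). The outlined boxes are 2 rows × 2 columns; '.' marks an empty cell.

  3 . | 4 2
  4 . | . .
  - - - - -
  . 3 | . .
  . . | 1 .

Step 1. [r2c4∈{1,3}] across col 4, 1 lands solely at r2c4. So r2c4=1.
Step 2. [r4c1∈{2}] r4c1 is down to just 2, so r4c1=2.
Step 3. [r3c4∈{4}] only 4 remains possible at r3c4. So r3c4=4.
Step 4. [r2c3∈{3}] only 3 remains possible at r2c3, so r2c3=3.
Step 5. [r3c3∈{2}] only 2 remains possible at r3c3 ⇒ r3c3=2.
Step 6. [r3c1∈{1}] nothing but 1 survives at r3c1. So r3c1=1.
Step 7. [r2c2∈{2}] r2c2's peers cover all but 2, so r2c2=2.
Step 8. [r1c2∈{1}] r1c2's peers cover all but 1. So r1c2=1.
Step 9. [r4c2∈{4}] nothing but 4 survives at r4c2. So r4c2=4.
Step 10. [r4c4∈{3}] r4c4's peers cover all but 3. So r4c4=3.

Answer: 3 1 4 2 / 4 2 3 1 / 1 3 2 4 / 2 4 1 3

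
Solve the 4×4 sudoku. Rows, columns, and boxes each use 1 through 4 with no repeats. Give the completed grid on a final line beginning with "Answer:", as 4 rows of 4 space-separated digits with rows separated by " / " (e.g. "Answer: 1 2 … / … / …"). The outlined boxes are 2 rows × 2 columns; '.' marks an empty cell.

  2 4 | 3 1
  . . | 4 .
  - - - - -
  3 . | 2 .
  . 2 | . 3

Step 1. [r3c2∈{1}] r3c2's peers cover all but 1. So r3c2=1.
Step 2. [r2c2∈{3}] r2c2 is down to just 3, so r2c2=3.
Step 3. [r3c4∈{4}] r3c4's peers cover all but 4. So r3c4=4.
Step 4. [r4c1∈{4}] r4c1's peers cover all but 4, so r4c1=4.
Step 5. [r4c3∈{1}] r4c3 has the single candidate 1, so r4c3=1.
Step 6. [r2c4∈{2}] r2c4 has the single candidate 2 ⇒ r2c4=2.
Step 7. [r2c1∈{1}] r2c1 is down to just 1. So r2c1=1.

Answer: 2 4 3 1 / 1 3 4 2 / 3 1 2 4 / 4 2 1 3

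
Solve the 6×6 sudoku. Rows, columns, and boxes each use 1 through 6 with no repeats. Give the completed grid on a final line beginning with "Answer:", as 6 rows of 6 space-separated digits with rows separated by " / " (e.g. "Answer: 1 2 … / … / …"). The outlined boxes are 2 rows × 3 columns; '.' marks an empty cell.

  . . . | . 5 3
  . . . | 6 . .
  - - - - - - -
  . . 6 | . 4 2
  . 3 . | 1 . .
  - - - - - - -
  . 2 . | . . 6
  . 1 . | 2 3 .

Step 1. [r1c4∈{4}] only 4 remains possible at r1c4. So r1c4=4.
Step 2. [r3c2∈{5}] r3c2 has the single candidate 5, so r3c2=5.
Step 3. [r2c6∈{1}] r2c6 has the single candidate 1, so r2c6=1.
Step 4. [r6c6∈{4,5}] 4 has one home in col 6: r6c6. So r6c6=4.
Step 5. [r6c3∈{5}] only 5 remains possible at r6c3, so r6c3=5.
Step 6. [r2c1∈{2,3,4,5}] r2c1 is the only open cell in row 2 admitting 5, so r2c1=5.
Step 7. [r2c3∈{2,3,4}] row 2 places 3 nowhere but r2c3 ⇒ r2c3=3.
Step 8. [r5c3∈{4}] r5c3's peers cover all but 4 ⇒ r5c3=4.
Step 9. [r1c3∈{1,2}] 1 has one home in col 3: r1c3, so r1c3=1.
Step 10. [r1c1∈{2,6}] row 1 places 2 nowhere but r1c1 ⇒ r1c1=2.
Step 11. [r5c5∈{1}] only 1 remains possible at r5c5. So r5c5=1.
Step 12. [r5c4∈{5}] nothing but 5 survives at r5c4, so r5c4=5.
Step 13. [r3c4∈{3}] r3c4's peers cover all but 3, so r3c4=3.
Step 14. [r6c1∈{6}] nothing but 6 survives at r6c1, so r6c1=6.
Step 15. [r4c5∈{6}] only 6 remains possible at r4c5, so r4c5=6.
Step 16. [r4c3∈{2}] r4c3 is down to just 2. So r4c3=2.
Step 17. [r2c5∈{2}] r2c5's peers cover all but 2 ⇒ r2c5=2.
Step 18. [r4c6∈{5}] only 5 remains possible at r4c6, so r4c6=5.
Step 19. [r2c2∈{4}] r2c2's peers cover all but 4. So r2c2=4.
Step 20. [r5c1∈{3}] r5c1 is down to just 3. So r5c1=3.
Step 21. [r1c2∈{6}] r1c2 is down to just 6. So r1c2=6.
Step 22. [r4c1∈{4}] r4c1 is down to just 4. So r4c1=4.
Step 23. [r3c1∈{1}] r3c1 is down to just 1, so r3c1=1.

Answer: 2 6 1 4 5 3 / 5 4 3 6 2 1 / 1 5 6 3 4 2 / 4 3 2 1 6 5 / 3 2 4 5 1 6 / 6 1 5 2 3 4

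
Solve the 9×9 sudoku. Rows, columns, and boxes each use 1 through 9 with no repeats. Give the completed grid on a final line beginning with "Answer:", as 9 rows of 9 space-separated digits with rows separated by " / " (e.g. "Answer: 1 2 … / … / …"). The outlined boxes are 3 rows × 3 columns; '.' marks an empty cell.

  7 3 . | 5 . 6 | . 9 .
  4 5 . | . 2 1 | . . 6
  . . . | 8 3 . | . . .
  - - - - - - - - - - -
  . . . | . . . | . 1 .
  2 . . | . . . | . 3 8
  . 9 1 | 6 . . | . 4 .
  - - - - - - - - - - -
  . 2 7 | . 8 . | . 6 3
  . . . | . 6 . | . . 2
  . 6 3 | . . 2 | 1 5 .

Step 1. [r9c1∈{8,9}] across row 9, 8 lands solely at r9c1, so r9c1=8.
Step 2. [r1c5∈{4}] r1c5 is down to just 4, so r1c5=4.
Step 3. [r6c7∈{2,5,7}] across row 6, 2 lands solely at r6c7. So r6c7=2.
Step 4. [r5c5∈{1,5,7,9}] r5c5 is the only open cell in col 5 admitting 1, so r5c5=1.
Step 5. [r4c4∈{2,3,4,7,9}] in row 4, 2 fits only at r4c4 ⇒ r4c4=2.
Step 6. [r8c4∈{1,3,4,7,9}] 3 has one home in col 4: r8c4. So r8c4=3.
Step 7. [r6c6∈{3,5,7,8}] across row 6, 8 lands solely at r6c6 ⇒ r6c6=8.
Step 8. [r4c6∈{3,4,5,7,9}] 3 has one home in col 6: r4c6, so r4c6=3.
Step 9. [r1c7∈{8}] only 8 remains possible at r1c7 ⇒ r1c7=8.
Step 10. [r2c8∈{7}] nothing but 7 survives at r2c8 ⇒ r2c8=7.
Step 11. [r2c4∈{9}] r2c4's peers cover all but 9, so r2c4=9.
Step 12. [r3c2∈{1}] only 1 remains possible at r3c2 ⇒ r3c2=1.
Step 13. [r8c2∈{4}] r8c2 has the single candidate 4 ⇒ r8c2=4.
Step 14. [r5c2∈{7}] r5c2 is down to just 7 ⇒ r5c2=7.
Step 15. [r9c4∈{4,7}] 7 has one home in col 4: r9c4. So r9c4=7.
Step 16. [r4c3∈{4,5,6,8}] row 4 places 4 nowhere but r4c3 ⇒ r4c3=4.
Step 17. [r9c5∈{9}] only 9 remains possible at r9c5 ⇒ r9c5=9.
Step 18. [r4c9∈{5,7,9}] 9 has one home in col 9: r4c9, so r4c9=9.
Step 19. [r8c6∈{5}] r8c6 is down to just 5. So r8c6=5.
Step 20. [r7c1∈{1,5,9}] across row 7, 5 lands solely at r7c1. So r7c1=5.
Step 21. [r8c3∈{9}] r8c3 has the single candidate 9, so r8c3=9.
Step 22. [r4c1∈{6}] r4c1 has the single candidate 6, so r4c1=6.
Step 23. [r7c6∈{4}] r7c6 has the single candidate 4. So r7c6=4.
Step 24. [r6c9∈{5,7}] col 9 places 7 nowhere but r6c9, so r6c9=7.
Step 25. [r4c7∈{5}] r4c7 has the single candidate 5, so r4c7=5.
Step 26. [r3c8∈{2}] r3c8 is down to just 2, so r3c8=2.
Step 27. [r3c7∈{4}] only 4 remains possible at r3c7 ⇒ r3c7=4.
Step 28. [r6c5∈{5}] r6c5 has the single candidate 5 ⇒ r6c5=5.
Step 29. [r8c8∈{8}] nothing but 8 survives at r8c8 ⇒ r8c8=8.
Step 30. [r5c4∈{4}] r5c4's peers cover all but 4, so r5c4=4.
Step 31. [r3c1∈{9}] r3c1 is down to just 9 ⇒ r3c1=9.
Step 32. [r5c6∈{9}] r5c6 is down to just 9, so r5c6=9.
Step 33. [r7c4∈{1}] only 1 remains possible at r7c4 ⇒ r7c4=1.
Step 34. [r4c2∈{8}] r4c2 is down to just 8. So r4c2=8.
Step 35. [r8c7∈{7}] r8c7's peers cover all but 7. So r8c7=7.
Step 36. [r2c7∈{3}] r2c7 has the single candidate 3, so r2c7=3.
Step 37. [r3c3∈{6}] nothing but 6 survives at r3c3, so r3c3=6.
Step 38. [r5c7∈{6}] r5c7 has the single candidate 6. So r5c7=6.
Step 39. [r2c3∈{8}] r2c3 has the single candidate 8, so r2c3=8.
Step 40. [r1c3∈{2}] only 2 remains possible at r1c3 ⇒ r1c3=2.
Step 41. [r4c5∈{7}] r4c5's peers cover all but 7. So r4c5=7.
Step 42. [r7c7∈{9}] r7c7 is down to just 9. So r7c7=9.
Step 43. [r6c1∈{3}] only 3 remains possible at r6c1, so r6c1=3.
Step 44. [r9c9∈{4}] r9c9 is down to just 4 ⇒ r9c9=4.
Step 45. [r1c9∈{1}] r1c9 is down to just 1, so r1c9=1.
Step 46. [r5c3∈{5}] r5c3 is down to just 5. So r5c3=5.
Step 47. [r3c9∈{5}] r3c9 is down to just 5 ⇒ r3c9=5.
Step 48. [r3c6∈{7}] r3c6 has the single candidate 7, so r3c6=7.
Step 49. [r8c1∈{1}] r8c1's peers cover all but 1. So r8c1=1.

Answer: 7 3 2 5 4 6 8 9 1 / 4 5 8 9 2 1 3 7 6 / 9 1 6 8 3 7 4 2 5 / 6 8 4 2 7 3 5 1 9 / 2 7 5 4 1 9 6 3 8 / 3 9 1 6 5 8 2 4 7 / 5 2 7 1 8 4 9 6 3 / 1 4 9 3 6 5 7 8 2 / 8 6 3 7 9 2 1 5 4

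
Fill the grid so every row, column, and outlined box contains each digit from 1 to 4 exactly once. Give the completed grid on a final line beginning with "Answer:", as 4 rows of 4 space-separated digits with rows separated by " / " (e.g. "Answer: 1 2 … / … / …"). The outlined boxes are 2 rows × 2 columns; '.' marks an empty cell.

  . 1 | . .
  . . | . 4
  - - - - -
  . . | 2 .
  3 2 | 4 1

Step 1. [r1c3∈{3}] nothing but 3 survives at r1c3. So r1c3=3.
Step 2. [r1c1∈{2,4}] r1c1 is the only open cell in row 1 admitting 4 ⇒ r1c1=4.
Step 3. [r2c2∈{3}] r2c2 has the single candidate 3 ⇒ r2c2=3.
Step 4. [r3c4∈{3}] r3c4 is down to just 3 ⇒ r3c4=3.
Step 5. [r3c1∈{1}] r3c1's peers cover all but 1. So r3c1=1.
Step 6. [r2c3∈{1}] r2c3 has the single candidate 1, so r2c3=1.
Step 7. [r2c1∈{2}] r2c1 has the single candidate 2. So r2c1=2.
Step 8. [r3c2∈{4}] only 4 remains possible at r3c2. So r3c2=4.
Step 9. [r1c4∈{2}] r1c4's peers cover all but 2 ⇒ r1c4=2.

Answer: 4 1 3 2 / 2 3 1 4 / 1 4 2 3 / 3 2 4 1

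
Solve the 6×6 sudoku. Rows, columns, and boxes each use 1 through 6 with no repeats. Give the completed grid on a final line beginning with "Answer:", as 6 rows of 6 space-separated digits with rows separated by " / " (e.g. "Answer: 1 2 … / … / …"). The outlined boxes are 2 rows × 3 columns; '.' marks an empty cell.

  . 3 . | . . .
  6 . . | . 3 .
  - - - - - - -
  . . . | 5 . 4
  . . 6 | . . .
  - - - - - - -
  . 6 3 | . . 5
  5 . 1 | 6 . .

Step 1. [r3c3∈{2}] r3c3's peers cover all but 2. So r3c3=2.
Step 2. [r3c2∈{1}] nothing but 1 survives at r3c2 ⇒ r3c2=1.
Step 3. [r1c1∈{1,2,4}] 1 has one home in col 1: r1c1. So r1c1=1.
Step 4. [r2c2∈{2,4,5}] r2c2 is the only open cell in box 1 admitting 2 ⇒ r2c2=2.
Step 5. [r4c4∈{1,2,3}] 3 has one home in col 4: r4c4. So r4c4=3.
Step 6. [r1c5∈{2,4,5,6}] 5 has one home in col 5: r1c5, so r1c5=5.
Step 7. [r5c1∈{2,4}] across col 1, 2 lands solely at r5c1 ⇒ r5c1=2.
Step 8. [r6c2∈{4}] r6c2 has the single candidate 4, so r6c2=4.
Step 9. [r2c6∈{1}] nothing but 1 survives at r2c6 ⇒ r2c6=1.
Step 10. [r4c6∈{2}] nothing but 2 survives at r4c6, so r4c6=2.
Step 11. [r2c4∈{4}] r2c4 has the single candidate 4, so r2c4=4.
Step 12. [r5c4∈{1}] nothing but 1 survives at r5c4, so r5c4=1.
Step 13. [r2c3∈{5}] only 5 remains possible at r2c3, so r2c3=5.
Step 14. [r6c5∈{2}] only 2 remains possible at r6c5 ⇒ r6c5=2.
Step 15. [r4c5∈{1}] only 1 remains possible at r4c5. So r4c5=1.
Step 16. [r1c3∈{4}] r1c3 is down to just 4, so r1c3=4.
Step 17. [r1c6∈{6}] r1c6 has the single candidate 6, so r1c6=6.
Step 18. [r3c1∈{3}] nothing but 3 survives at r3c1. So r3c1=3.
Step 19. [r4c2∈{5}] r4c2 has the single candidate 5, so r4c2=5.
Step 20. [r3c5∈{6}] r3c5 is down to just 6. So r3c5=6.
Step 21. [r5c5∈{4}] r5c5 has the single candidate 4 ⇒ r5c5=4.
Step 22. [r1c4∈{2}] r1c4 has the single candidate 2. So r1c4=2.
Step 23. [r4c1∈{4}] r4c1's peers cover all but 4. So r4c1=4.
Step 24. [r6c6∈{3}] nothing but 3 survives at r6c6 ⇒ r6c6=3.

Answer: 1 3 4 2 5 6 / 6 2 5 4 3 1 / 3 1 2 5 6 4 / 4 5 6 3 1 2 / 2 6 3 1 4 5 / 5 4 1 6 2 3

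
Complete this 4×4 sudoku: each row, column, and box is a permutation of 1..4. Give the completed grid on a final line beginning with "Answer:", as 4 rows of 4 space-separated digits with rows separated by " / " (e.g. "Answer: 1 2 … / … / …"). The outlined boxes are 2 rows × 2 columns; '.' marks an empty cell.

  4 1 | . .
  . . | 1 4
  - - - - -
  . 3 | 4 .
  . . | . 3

Step 1. [r4c3∈{2}] r4c3 has the single candidate 2. So r4c3=2.
Step 2. [r3c1∈{1,2}] row 3 places 2 nowhere but r3c1 ⇒ r3c1=2.
Step 3. [r2c2∈{2}] r2c2 has the single candidate 2, so r2c2=2.
Step 4. [r2c1∈{3}] only 3 remains possible at r2c1, so r2c1=3.
Step 5. [r4c1∈{1}] r4c1 has the single candidate 1. So r4c1=1.
Step 6. [r1c3∈{3}] nothing but 3 survives at r1c3, so r1c3=3.
Step 7. [r1c4∈{2}] nothing but 2 survives at r1c4, so r1c4=2.
Step 8. [r3c4∈{1}] r3c4's peers cover all but 1 ⇒ r3c4=1.
Step 9. [r4c2∈{4}] only 4 remains possible at r4c2 ⇒ r4c2=4.

Answer: 4 1 3 2 / 3 2 1 4 / 2 3 4 1 / 1 4 2 3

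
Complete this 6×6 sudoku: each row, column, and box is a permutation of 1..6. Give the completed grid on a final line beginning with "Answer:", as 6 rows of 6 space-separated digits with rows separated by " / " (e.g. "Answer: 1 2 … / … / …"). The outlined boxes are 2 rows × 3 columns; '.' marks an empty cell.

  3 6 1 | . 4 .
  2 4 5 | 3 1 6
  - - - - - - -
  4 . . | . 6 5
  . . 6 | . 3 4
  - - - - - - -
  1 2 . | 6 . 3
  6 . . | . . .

Step 1. [r4c4∈{1,2}] row 4 places 2 nowhere but r4c4 ⇒ r4c4=2.
Step 2. [r6c2∈{3,5}] 5 has one home in box 5: r6c2 ⇒ r6c2=5.
Step 3. [r3c2∈{1,3}] r3c2 is the only open cell in col 2 admitting 3. So r3c2=3.
Step 4. [r6c6∈{1,2}] 1 has one home in col 6: r6c6. So r6c6=1.
Step 5. [r6c4∈{4}] r6c4 has the single candidate 4, so r6c4=4.
Step 6. [r6c5∈{2}] r6c5 has the single candidate 2 ⇒ r6c5=2.
Step 7. [r3c4∈{1}] r3c4's peers cover all but 1. So r3c4=1.
Step 8. [r1c4∈{5}] r1c4's peers cover all but 5. So r1c4=5.
Step 9. [r4c2∈{1}] nothing but 1 survives at r4c2, so r4c2=1.
Step 10. [r5c5∈{5}] nothing but 5 survives at r5c5 ⇒ r5c5=5.
Step 11. [r6c3∈{3}] only 3 remains possible at r6c3, so r6c3=3.
Step 12. [r1c6∈{2}] r1c6 has the single candidate 2 ⇒ r1c6=2.
Step 13. [r4c1∈{5}] r4c1 has the single candidate 5, so r4c1=5.
Step 14. [r3c3∈{2}] nothing but 2 survives at r3c3. So r3c3=2.
Step 15. [r5c3∈{4}] nothing but 4 survives at r5c3. So r5c3=4.

Answer: 3 6 1 5 4 2 / 2 4 5 3 1 6 / 4 3 2 1 6 5 / 5 1 6 2 3 4 / 1 2 4 6 5 3 / 6 5 3 4 2 1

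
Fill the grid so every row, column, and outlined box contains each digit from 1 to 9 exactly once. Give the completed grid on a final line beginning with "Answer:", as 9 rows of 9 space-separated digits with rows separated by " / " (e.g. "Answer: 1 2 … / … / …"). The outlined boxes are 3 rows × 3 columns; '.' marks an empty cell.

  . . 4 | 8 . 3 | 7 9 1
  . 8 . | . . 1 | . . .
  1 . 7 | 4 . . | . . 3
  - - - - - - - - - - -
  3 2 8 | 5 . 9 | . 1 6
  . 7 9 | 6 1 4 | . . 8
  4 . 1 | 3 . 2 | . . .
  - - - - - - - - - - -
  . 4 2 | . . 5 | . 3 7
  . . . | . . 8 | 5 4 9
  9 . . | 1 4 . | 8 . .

Step 1. [r3c6∈{6}] r3c6's peers cover all but 6 ⇒ r3c6=6.
Step 2. [r3c7∈{2}] nothing but 2 survives at r3c7. So r3c7=2.
Step 3. [r8c5∈{2,3,6,7}] 3 has one home in col 5: r8c5. So r8c5=3.
Step 4. [r8c3∈{6}] only 6 remains possible at r8c3, so r8c3=6.
Step 5. [r6c9∈{5}] nothing but 5 survives at r6c9. So r6c9=5.
Step 6. [r9c8∈{2,6}] row 9 places 6 nowhere but r9c8. So r9c8=6.
Step 7. [r2c8∈{5}] r2c8 has the single candidate 5, so r2c8=5.
Step 8. [r3c2∈{5,9}] in col 2, 9 fits only at r3c2. So r3c2=9.
Step 9. [r9c2∈{3,5}] 3 has one home in col 2: r9c2. So r9c2=3.
Step 10. [r1c2∈{5,6}] in col 2, 5 fits only at r1c2, so r1c2=5.
Step 11. [r1c5∈{2}] r1c5 has the single candidate 2, so r1c5=2.
Step 12. [r4c5∈{7}] only 7 remains possible at r4c5. So r4c5=7.
Step 13. [r7c4∈{9}] r7c4 is down to just 9, so r7c4=9.
Step 14. [r2c7∈{4,6}] across col 7, 6 lands solely at r2c7 ⇒ r2c7=6.
Step 15. [r9c6∈{7}] nothing but 7 survives at r9c6, so r9c6=7.
Step 16. [r6c7∈{9}] r6c7 is down to just 9. So r6c7=9.
Step 17. [r7c5∈{6}] r7c5 is down to just 6. So r7c5=6.
Step 18. [r7c1∈{8}] only 8 remains possible at r7c1. So r7c1=8.
Step 19. [r2c5∈{9}] r2c5 is down to just 9, so r2c5=9.
Step 20. [r6c2∈{6}] nothing but 6 survives at r6c2. So r6c2=6.
Step 21. [r2c1∈{2}] only 2 remains possible at r2c1, so r2c1=2.
Step 22. [r9c9∈{2}] nothing but 2 survives at r9c9. So r9c9=2.
Step 23. [r5c7∈{3}] only 3 remains possible at r5c7. So r5c7=3.
Step 24. [r6c5∈{8}] nothing but 8 survives at r6c5 ⇒ r6c5=8.
Step 25. [r8c1∈{7}] r8c1 has the single candidate 7. So r8c1=7.
Step 26. [r2c9∈{4}] only 4 remains possible at r2c9. So r2c9=4.
Step 27. [r9c3∈{5}] r9c3 has the single candidate 5, so r9c3=5.
Step 28. [r4c7∈{4}] r4c7 has the single candidate 4, so r4c7=4.
Step 29. [r8c2∈{1}] r8c2 is down to just 1, so r8c2=1.
Step 30. [r6c8∈{7}] nothing but 7 survives at r6c8, so r6c8=7.
Step 31. [r3c5∈{5}] r3c5 has the single candidate 5 ⇒ r3c5=5.
Step 32. [r7c7∈{1}] r7c7 has the single candidate 1, so r7c7=1.
Step 33. [r2c3∈{3}] only 3 remains possible at r2c3 ⇒ r2c3=3.
Step 34. [r3c8∈{8}] r3c8 has the single candidate 8 ⇒ r3c8=8.
Step 35. [r1c1∈{6}] r1c1 has the single candidate 6, so r1c1=6.
Step 36. [r5c1∈{5}] nothing but 5 survives at r5c1. So r5c1=5.
Step 37. [r2c4∈{7}] nothing but 7 survives at r2c4 ⇒ r2c4=7.
Step 38. [r8c4∈{2}] r8c4 is down to just 2. So r8c4=2.
Step 39. [r5c8∈{2}] r5c8 has the single candidate 2, so r5c8=2.

Answer: 6 5 4 8 2 3 7 9 1 / 2 8 3 7 9 1 6 5 4 / 1 9 7 4 5 6 2 8 3 / 3 2 8 5 7 9 4 1 6 / 5 7 9 6 1 4 3 2 8 / 4 6 1 3 8 2 9 7 5 / 8 4 2 9 6 5 1 3 7 / 7 1 6 2 3 8 5 4 9 / 9 3 5 1 4 7 8 6 2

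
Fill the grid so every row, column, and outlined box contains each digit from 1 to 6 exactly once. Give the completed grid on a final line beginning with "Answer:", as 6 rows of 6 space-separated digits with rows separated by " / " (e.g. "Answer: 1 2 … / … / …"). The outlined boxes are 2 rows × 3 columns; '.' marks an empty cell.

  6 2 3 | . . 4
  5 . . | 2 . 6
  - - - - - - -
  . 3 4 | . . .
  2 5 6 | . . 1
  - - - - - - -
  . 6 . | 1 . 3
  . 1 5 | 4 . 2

Step 1. [r2c5∈{1,3}] 3 has one home in row 2: r2c5, so r2c5=3.
Step 2. [r3c4∈{5,6}] r3c4 is the only open cell in col 4 admitting 6 ⇒ r3c4=6.
Step 3. [r5c5∈{5}] r5c5 has the single candidate 5, so r5c5=5.
Step 4. [r3c6∈{5}] only 5 remains possible at r3c6. So r3c6=5.
Step 5. [r5c1∈{4}] r5c1's peers cover all but 4, so r5c1=4.
Step 6. [r2c3∈{1}] r2c3 is down to just 1 ⇒ r2c3=1.
Step 7. [r1c4∈{5}] only 5 remains possible at r1c4. So r1c4=5.
Step 8. [r2c2∈{4}] only 4 remains possible at r2c2. So r2c2=4.
Step 9. [r4c4∈{3}] only 3 remains possible at r4c4, so r4c4=3.
Step 10. [r6c1∈{3}] r6c1 is down to just 3, so r6c1=3.
Step 11. [r3c5∈{2}] nothing but 2 survives at r3c5, so r3c5=2.
Step 12. [r1c5∈{1}] only 1 remains possible at r1c5. So r1c5=1.
Step 13. [r6c5∈{6}] nothing but 6 survives at r6c5, so r6c5=6.
Step 14. [r5c3∈{2}] nothing but 2 survives at r5c3 ⇒ r5c3=2.
Step 15. [r3c1∈{1}] only 1 remains possible at r3c1. So r3c1=1.
Step 16. [r4c5∈{4}] r4c5's peers cover all but 4 ⇒ r4c5=4.

Answer: 6 2 3 5 1 4 / 5 4 1 2 3 6 / 1 3 4 6 2 5 / 2 5 6 3 4 1 / 4 6 2 1 5 3 / 3 1 5 4 6 2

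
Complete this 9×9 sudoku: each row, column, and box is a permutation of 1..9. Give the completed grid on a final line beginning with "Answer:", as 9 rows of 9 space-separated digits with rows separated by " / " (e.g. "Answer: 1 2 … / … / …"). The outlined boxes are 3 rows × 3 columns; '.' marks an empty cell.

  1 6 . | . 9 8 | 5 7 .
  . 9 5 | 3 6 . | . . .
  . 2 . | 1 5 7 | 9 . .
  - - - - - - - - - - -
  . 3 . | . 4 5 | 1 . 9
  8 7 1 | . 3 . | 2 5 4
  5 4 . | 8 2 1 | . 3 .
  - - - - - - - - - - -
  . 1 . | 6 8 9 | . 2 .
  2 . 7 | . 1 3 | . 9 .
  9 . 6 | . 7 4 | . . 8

Step 1. [r3c3∈{3,4,8}] across col 3, 8 lands solely at r3c3, so r3c3=8.
Step 2. [r8c7∈{4,6}] row 8 places 4 nowhere but r8c7 ⇒ r8c7=4.
Step 3. [r6c7∈{6,7}] col 7 places 6 nowhere but r6c7, so r6c7=6.
Step 4. [r7c9∈{3,5,7}] r7c9 is the only open cell in row 7 admitting 5, so r7c9=5.
Step 5. [r2c6∈{2}] r2c6 is down to just 2, so r2c6=2.
Step 6. [r3c8∈{4,6}] across col 8, 6 lands solely at r3c8. So r3c8=6.
Step 7. [r3c1∈{3,4}] across row 3, 4 lands solely at r3c1. So r3c1=4.
Step 8. [r2c8∈{1,4,8}] across row 2, 4 lands solely at r2c8 ⇒ r2c8=4.
Step 9. [r7c1∈{3}] r7c1's peers cover all but 3. So r7c1=3.
Step 10. [r9c2∈{5}] r9c2 has the single candidate 5. So r9c2=5.
Step 11. [r1c3∈{3}] nothing but 3 survives at r1c3. So r1c3=3.
Step 12. [r4c3∈{2}] nothing but 2 survives at r4c3, so r4c3=2.
Step 13. [r1c4∈{4}] r1c4 has the single candidate 4. So r1c4=4.
Step 14. [r6c9∈{7}] r6c9 is down to just 7, so r6c9=7.
Step 15. [r2c9∈{1}] nothing but 1 survives at r2c9 ⇒ r2c9=1.
Step 16. [r8c2∈{8}] nothing but 8 survives at r8c2, so r8c2=8.
Step 17. [r1c9∈{2}] nothing but 2 survives at r1c9 ⇒ r1c9=2.
Step 18. [r2c7∈{8}] only 8 remains possible at r2c7 ⇒ r2c7=8.
Step 19. [r4c8∈{8}] only 8 remains possible at r4c8 ⇒ r4c8=8.
Step 20. [r9c8∈{1}] r9c8's peers cover all but 1. So r9c8=1.
Step 21. [r8c9∈{6}] nothing but 6 survives at r8c9, so r8c9=6.
Step 22. [r3c9∈{3}] only 3 remains possible at r3c9. So r3c9=3.
Step 23. [r9c7∈{3}] only 3 remains possible at r9c7 ⇒ r9c7=3.
Step 24. [r9c4∈{2}] nothing but 2 survives at r9c4 ⇒ r9c4=2.
Step 25. [r5c4∈{9}] r5c4 is down to just 9, so r5c4=9.
Step 26. [r6c3∈{9}] r6c3 is down to just 9. So r6c3=9.
Step 27. [r2c1∈{7}] r2c1 is down to just 7. So r2c1=7.
Step 28. [r8c4∈{5}] r8c4 has the single candidate 5, so r8c4=5.
Step 29. [r7c3∈{4}] nothing but 4 survives at r7c3 ⇒ r7c3=4.
Step 30. [r4c4∈{7}] r4c4's peers cover all but 7, so r4c4=7.
Step 31. [r4c1∈{6}] r4c1 is down to just 6 ⇒ r4c1=6.
Step 32. [r7c7∈{7}] only 7 remains possible at r7c7 ⇒ r7c7=7.
Step 33. [r5c6∈{6}] r5c6 has the single candidate 6. So r5c6=6.

Answer: 1 6 3 4 9 8 5 7 2 / 7 9 5 3 6 2 8 4 1 / 4 2 8 1 5 7 9 6 3 / 6 3 2 7 4 5 1 8 9 / 8 7 1 9 3 6 2 5 4 / 5 4 9 8 2 1 6 3 7 / 3 1 4 6 8 9 7 2 5 / 2 8 7 5 1 3 4 9 6 / 9 5 6 2 7 4 3 1 8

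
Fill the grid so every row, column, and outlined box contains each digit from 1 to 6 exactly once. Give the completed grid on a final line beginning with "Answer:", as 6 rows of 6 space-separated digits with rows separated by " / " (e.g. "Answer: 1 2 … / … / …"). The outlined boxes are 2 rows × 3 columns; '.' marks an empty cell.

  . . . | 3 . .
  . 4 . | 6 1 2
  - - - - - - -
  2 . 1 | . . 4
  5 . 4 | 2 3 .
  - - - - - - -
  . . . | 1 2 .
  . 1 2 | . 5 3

Step 1. [r6c1∈{4,6}] row 6 places 6 nowhere but r6c1 ⇒ r6c1=6.
Step 2. [r2c3∈{3,5}] r2c3 is the only open cell in row 2 admitting 5 ⇒ r2c3=5.
Step 3. [r4c2∈{6}] r4c2 has the single candidate 6, so r4c2=6.
Step 4. [r5c3∈{3}] r5c3 has the single candidate 3, so r5c3=3.
Step 5. [r2c1∈{3}] r2c1 is down to just 3. So r2c1=3.
Step 6. [r1c6∈{5}] r1c6's peers cover all but 5 ⇒ r1c6=5.
Step 7. [r6c4∈{4}] r6c4's peers cover all but 4. So r6c4=4.
Step 8. [r1c2∈{2}] only 2 remains possible at r1c2, so r1c2=2.
Step 9. [r4c6∈{1}] r4c6 is down to just 1. So r4c6=1.
Step 10. [r1c5∈{4}] r1c5 has the single candidate 4 ⇒ r1c5=4.
Step 11. [r5c6∈{6}] r5c6 has the single candidate 6. So r5c6=6.
Step 12. [r1c1∈{1}] only 1 remains possible at r1c1 ⇒ r1c1=1.
Step 13. [r3c2∈{3}] only 3 remains possible at r3c2, so r3c2=3.
Step 14. [r5c2∈{5}] only 5 remains possible at r5c2. So r5c2=5.
Step 15. [r1c3∈{6}] r1c3 has the single candidate 6 ⇒ r1c3=6.
Step 16. [r5c1∈{4}] r5c1's peers cover all but 4. So r5c1=4.
Step 17. [r3c5∈{6}] only 6 remains possible at r3c5 ⇒ r3c5=6.
Step 18. [r3c4∈{5}] only 5 remains possible at r3c4, so r3c4=5.

Answer: 1 2 6 3 4 5 / 3 4 5 6 1 2 / 2 3 1 5 6 4 / 5 6 4 2 3 1 / 4 5 3 1 2 6 / 6 1 2 4 5 3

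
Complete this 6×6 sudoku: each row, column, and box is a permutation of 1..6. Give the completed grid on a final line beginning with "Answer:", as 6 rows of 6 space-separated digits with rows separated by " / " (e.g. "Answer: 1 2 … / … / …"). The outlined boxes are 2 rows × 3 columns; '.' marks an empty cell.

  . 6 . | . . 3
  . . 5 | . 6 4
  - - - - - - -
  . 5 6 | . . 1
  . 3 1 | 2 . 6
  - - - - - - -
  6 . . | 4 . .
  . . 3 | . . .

Step 1. [r5c3∈{2}] nothing but 2 survives at r5c3 ⇒ r5c3=2.
Step 2. [r6c1∈{1,4,5}] in col 1, 5 fits only at r6c1. So r6c1=5.
Step 3. [r2c4∈{1}] r2c4 is down to just 1, so r2c4=1.
Step 4. [r4c5∈{4,5}] across row 4, 5 lands solely at r4c5 ⇒ r4c5=5.
Step 5. [r3c1∈{2,4}] r3c1 is the only open cell in row 3 admitting 2, so r3c1=2.
Step 6. [r5c2∈{1}] only 1 remains possible at r5c2. So r5c2=1.
Step 7. [r4c1∈{4}] r4c1 has the single candidate 4. So r4c1=4.
Step 8. [r5c5∈{3}] only 3 remains possible at r5c5. So r5c5=3.
Step 9. [r1c5∈{2}] only 2 remains possible at r1c5, so r1c5=2.
Step 10. [r3c5∈{4}] r3c5 has the single candidate 4. So r3c5=4.
Step 11. [r1c4∈{5}] only 5 remains possible at r1c4 ⇒ r1c4=5.
Step 12. [r5c6∈{5}] only 5 remains possible at r5c6. So r5c6=5.
Step 13. [r1c1∈{1}] only 1 remains possible at r1c1, so r1c1=1.
Step 14. [r1c3∈{4}] r1c3 is down to just 4. So r1c3=4.
Step 15. [r2c2∈{2}] r2c2's peers cover all but 2, so r2c2=2.
Step 16. [r6c2∈{4}] only 4 remains possible at r6c2. So r6c2=4.
Step 17. [r6c4∈{6}] r6c4 has the single candidate 6 ⇒ r6c4=6.
Step 18. [r3c4∈{3}] r3c4's peers cover all but 3, so r3c4=3.
Step 19. [r6c5∈{1}] r6c5 is down to just 1 ⇒ r6c5=1.
Step 20. [r2c1∈{3}] r2c1 has the single candidate 3. So r2c1=3.
Step 21. [r6c6∈{2}] nothing but 2 survives at r6c6 ⇒ r6c6=2.

Answer: 1 6 4 5 2 3 / 3 2 5 1 6 4 / 2 5 6 3 4 1 / 4 3 1 2 5 6 / 6 1 2 4 3 5 / 5 4 3 6 1 2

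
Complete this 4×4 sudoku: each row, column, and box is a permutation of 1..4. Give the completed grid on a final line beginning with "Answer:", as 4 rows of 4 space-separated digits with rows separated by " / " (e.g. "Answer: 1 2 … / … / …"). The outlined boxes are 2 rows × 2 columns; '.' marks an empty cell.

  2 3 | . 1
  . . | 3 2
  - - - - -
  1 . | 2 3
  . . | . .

Step 1. [r3c2∈{4}] only 4 remains possible at r3c2. So r3c2=4.
Step 2. [r1c3∈{4}] r1c3 has the single candidate 4. So r1c3=4.
Step 3. [r4c3∈{1}] nothing but 1 survives at r4c3, so r4c3=1.
Step 4. [r2c1∈{4}] r2c1's peers cover all but 4. So r2c1=4.
Step 5. [r4c1∈{3}] r4c1 is down to just 3 ⇒ r4c1=3.
Step 6. [r2c2∈{1}] nothing but 1 survives at r2c2 ⇒ r2c2=1.
Step 7. [r4c2∈{2}] nothing but 2 survives at r4c2, so r4c2=2.
Step 8. [r4c4∈{4}] r4c4 is down to just 4, so r4c4=4.

Answer: 2 3 4 1 / 4 1 3 2 / 1 4 2 3 / 3 2 1 4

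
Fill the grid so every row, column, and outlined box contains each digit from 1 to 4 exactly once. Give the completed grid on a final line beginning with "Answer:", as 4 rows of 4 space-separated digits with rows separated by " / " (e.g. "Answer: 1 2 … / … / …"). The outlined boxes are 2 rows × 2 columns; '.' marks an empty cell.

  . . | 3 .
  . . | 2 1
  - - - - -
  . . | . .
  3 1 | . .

Step 1. [r1c4∈{4}] r1c4's peers cover all but 4. So r1c4=4.
Step 2. [r1c2∈{2}] nothing but 2 survives at r1c2 ⇒ r1c2=2.
Step 3. [r3c2∈{4}] only 4 remains possible at r3c2, so r3c2=4.
Step 4. [r3c4∈{2,3}] row 3 places 3 nowhere but r3c4 ⇒ r3c4=3.
Step 5. [r1c1∈{1}] r1c1's peers cover all but 1, so r1c1=1.
Step 6. [r4c4∈{2}] r4c4's peers cover all but 2, so r4c4=2.
Step 7. [r3c1∈{2}] r3c1 has the single candidate 2 ⇒ r3c1=2.
Step 8. [r4c3∈{4}] nothing but 4 survives at r4c3, so r4c3=4.
Step 9. [r3c3∈{1}] r3c3 is down to just 1, so r3c3=1.
Step 10. [r2c1∈{4}] r2c1 has the single candidate 4. So r2c1=4.
Step 11. [r2c2∈{3}] r2c2 has the single candidate 3, so r2c2=3.

Answer: 1 2 3 4 / 4 3 2 1 / 2 4 1 3 / 3 1 4 2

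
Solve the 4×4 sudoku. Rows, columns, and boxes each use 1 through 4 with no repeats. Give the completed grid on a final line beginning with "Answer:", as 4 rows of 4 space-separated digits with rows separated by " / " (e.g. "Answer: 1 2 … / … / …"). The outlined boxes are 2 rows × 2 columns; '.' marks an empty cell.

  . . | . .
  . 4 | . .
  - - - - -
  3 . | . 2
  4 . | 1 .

Step 1. [r1c2∈{1,2,3}] 3 has one home in col 2: r1c2, so r1c2=3.
Step 2. [r1c4∈{1,4}] r1c4 is the only open cell in col 4 admitting 4, so r1c4=4.
Step 3. [r1c1∈{1,2}] row 1 places 1 nowhere but r1c1 ⇒ r1c1=1.
Step 4. [r2c3∈{2,3}] r2c3 is the only open cell in col 3 admitting 3. So r2c3=3.
Step 5. [r1c3∈{2}] only 2 remains possible at r1c3 ⇒ r1c3=2.
Step 6. [r2c4∈{1}] r2c4 has the single candidate 1, so r2c4=1.
Step 7. [r2c1∈{2}] r2c1 has the single candidate 2. So r2c1=2.
Step 8. [r4c4∈{3}] only 3 remains possible at r4c4, so r4c4=3.
Step 9. [r4c2∈{2}] r4c2 has the single candidate 2, so r4c2=2.
Step 10. [r3c3∈{4}] nothing but 4 survives at r3c3. So r3c3=4.
Step 11. [r3c2∈{1}] r3c2 has the single candidate 1 ⇒ r3c2=1.

Answer: 1 3 2 4 / 2 4 3 1 / 3 1 4 2 / 4 2 1 3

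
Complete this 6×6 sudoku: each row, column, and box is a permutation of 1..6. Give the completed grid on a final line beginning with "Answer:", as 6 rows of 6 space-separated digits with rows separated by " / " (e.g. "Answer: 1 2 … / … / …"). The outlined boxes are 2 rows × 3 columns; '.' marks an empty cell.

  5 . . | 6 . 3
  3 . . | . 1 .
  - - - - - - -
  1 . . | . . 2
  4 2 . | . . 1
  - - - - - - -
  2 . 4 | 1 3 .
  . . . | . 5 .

Step 1. [r6c1∈{6}] nothing but 6 survives at r6c1. So r6c1=6.
Step 2. [r1c5∈{2,4}] col 5 places 2 nowhere but r1c5, so r1c5=2.
Step 3. [r1c3∈{1}] nothing but 1 survives at r1c3 ⇒ r1c3=1.
Step 4. [r6c3∈{3}] r6c3 is down to just 3, so r6c3=3.
Step 5. [r3c2∈{3,5,6}] col 2 places 3 nowhere but r3c2. So r3c2=3.
Step 6. [r3c5∈{4,6}] col 5 places 4 nowhere but r3c5. So r3c5=4.
Step 7. [r3c3∈{5,6}] in row 3, 6 fits only at r3c3, so r3c3=6.
Step 8. [r3c4∈{5}] only 5 remains possible at r3c4, so r3c4=5.
Step 9. [r2c4∈{4}] r2c4 is down to just 4 ⇒ r2c4=4.
Step 10. [r4c3∈{5}] r4c3's peers cover all but 5 ⇒ r4c3=5.
Step 11. [r1c2∈{4}] r1c2 is down to just 4. So r1c2=4.
Step 12. [r4c4∈{3}] nothing but 3 survives at r4c4, so r4c4=3.
Step 13. [r2c3∈{2}] only 2 remains possible at r2c3, so r2c3=2.
Step 14. [r4c5∈{6}] r4c5's peers cover all but 6, so r4c5=6.
Step 15. [r2c2∈{6}] r2c2's peers cover all but 6, so r2c2=6.
Step 16. [r6c4∈{2}] r6c4 is down to just 2, so r6c4=2.
Step 17. [r2c6∈{5}] r2c6's peers cover all but 5 ⇒ r2c6=5.
Step 18. [r5c2∈{5}] only 5 remains possible at r5c2. So r5c2=5.
Step 19. [r6c6∈{4}] r6c6's peers cover all but 4 ⇒ r6c6=4.
Step 20. [r5c6∈{6}] nothing but 6 survives at r5c6 ⇒ r5c6=6.
Step 21. [r6c2∈{1}] r6c2 is down to just 1, so r6c2=1.

Answer: 5 4 1 6 2 3 / 3 6 2 4 1 5 / 1 3 6 5 4 2 / 4 2 5 3 6 1 / 2 5 4 1 3 6 / 6 1 3 2 5 4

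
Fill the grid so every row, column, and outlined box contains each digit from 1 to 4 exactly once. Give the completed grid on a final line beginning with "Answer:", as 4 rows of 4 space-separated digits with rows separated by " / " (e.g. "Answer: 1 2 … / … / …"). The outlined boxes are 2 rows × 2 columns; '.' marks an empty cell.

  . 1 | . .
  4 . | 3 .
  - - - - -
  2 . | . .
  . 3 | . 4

Step 1. [r4c3∈{1,2}] 2 has one home in row 4: r4c3. So r4c3=2.
Step 2. [r2c4∈{1,2}] row 2 places 1 nowhere but r2c4 ⇒ r2c4=1.
Step 3. [r1c3∈{4}] r1c3 has the single candidate 4. So r1c3=4.
Step 4. [r3c3∈{1}] only 1 remains possible at r3c3 ⇒ r3c3=1.
Step 5. [r3c2∈{4}] r3c2's peers cover all but 4, so r3c2=4.
Step 6. [r4c1∈{1}] r4c1's peers cover all but 1 ⇒ r4c1=1.
Step 7. [r2c2∈{2}] nothing but 2 survives at r2c2, so r2c2=2.
Step 8. [r1c4∈{2}] r1c4 is down to just 2. So r1c4=2.
Step 9. [r1c1∈{3}] r1c1 is down to just 3. So r1c1=3.
Step 10. [r3c4∈{3}] nothing but 3 survives at r3c4. So r3c4=3.

Answer: 3 1 4 2 / 4 2 3 1 / 2 4 1 3 / 1 3 2 4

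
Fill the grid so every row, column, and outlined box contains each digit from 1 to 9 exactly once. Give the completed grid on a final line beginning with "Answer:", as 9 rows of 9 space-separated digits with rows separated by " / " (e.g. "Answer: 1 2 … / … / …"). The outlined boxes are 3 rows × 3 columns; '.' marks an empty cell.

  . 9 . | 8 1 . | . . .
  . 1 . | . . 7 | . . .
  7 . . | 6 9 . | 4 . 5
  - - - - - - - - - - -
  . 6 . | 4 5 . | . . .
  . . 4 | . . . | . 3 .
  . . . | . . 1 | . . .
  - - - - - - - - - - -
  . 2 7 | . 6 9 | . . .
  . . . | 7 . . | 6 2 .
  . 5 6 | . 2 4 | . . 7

Step 1. [r1c1∈{2,3,4,5,6}] 4 has one home in row 1: r1c1 ⇒ r1c1=4.
Step 2. [r2c1∈{2,3,5,6,8}] 6 has one home in col 1: r2c1. So r2c1=6.
Step 3. [r3c8∈{1,8}] r3c8 is the only open cell in row 3 admitting 1, so r3c8=1.
Step 4. [r8c6∈{3,5,8}] across row 8, 5 lands solely at r8c6 ⇒ r8c6=5.
Step 5. [r8c5∈{3,8}] across box 8, 8 lands solely at r8c5. So r8c5=8.
Step 6. [r1c3∈{2,3,5}] 5 has one home in row 1: r1c3, so r1c3=5.
Step 7. [r5c5∈{7}] r5c5 is down to just 7, so r5c5=7.
Step 8. [r5c2∈{8}] nothing but 8 survives at r5c2, so r5c2=8.
Step 9. [r6c5∈{3}] r6c5's peers cover all but 3. So r6c5=3.
Step 10. [r4c6∈{2,8}] across col 6, 8 lands solely at r4c6, so r4c6=8.
Step 11. [r3c2∈{3}] nothing but 3 survives at r3c2. So r3c2=3.
Step 12. [r1c6∈{2,3}] r1c6 is the only open cell in col 6 admitting 3 ⇒ r1c6=3.
Step 13. [r3c6∈{2}] r3c6's peers cover all but 2, so r3c6=2.
Step 14. [r2c3∈{2,8}] across box 1, 2 lands solely at r2c3, so r2c3=2.
Step 15. [r6c3∈{9}] r6c3 has the single candidate 9, so r6c3=9.
Step 16. [r6c4∈{2}] nothing but 2 survives at r6c4 ⇒ r6c4=2.
Step 17. [r6c1∈{5}] r6c1 has the single candidate 5. So r6c1=5.
Step 18. [r5c7∈{1,2,5,9}] in row 5, 5 fits only at r5c7. So r5c7=5.
Step 19. [r7c8∈{4,5,8}] across row 7, 5 lands solely at r7c8 ⇒ r7c8=5.
Step 20. [r7c9∈{1,3,4,8}] r7c9 is the only open cell in row 7 admitting 4. So r7c9=4.
Step 21. [r6c8∈{4,6,7,8}] 4 has one home in row 6: r6c8, so r6c8=4.
Step 22. [r6c9∈{6,8}] r6c9 is the only open cell in row 6 admitting 6. So r6c9=6.
Step 23. [r2c9∈{3,8,9}] in col 9, 8 fits only at r2c9 ⇒ r2c9=8.
Step 24. [r8c9∈{1,3,9}] col 9 places 3 nowhere but r8c9. So r8c9=3.
Step 25. [r8c3∈{1}] r8c3 is down to just 1 ⇒ r8c3=1.
Step 26. [r9c8∈{8,9}] in col 8, 8 fits only at r9c8. So r9c8=8.
Step 27. [r9c7∈{1,9}] across box 9, 9 lands solely at r9c7 ⇒ r9c7=9.
Step 28. [r9c1∈{3}] only 3 remains possible at r9c1 ⇒ r9c1=3.
Step 29. [r1c9∈{2}] r1c9 has the single candidate 2. So r1c9=2.
Step 30. [r4c7∈{1,2,7}] across col 7, 2 lands solely at r4c7. So r4c7=2.
Step 31. [r4c8∈{7,9}] in row 4, 7 fits only at r4c8. So r4c8=7.
Step 32. [r4c1∈{1}] only 1 remains possible at r4c1 ⇒ r4c1=1.
Step 33. [r5c9∈{1,9}] across row 5, 1 lands solely at r5c9 ⇒ r5c9=1.
Step 34. [r7c4∈{1,3}] across row 7, 3 lands solely at r7c4, so r7c4=3.
Step 35. [r7c1∈{8}] only 8 remains possible at r7c1 ⇒ r7c1=8.
Step 36. [r1c7∈{7}] nothing but 7 survives at r1c7 ⇒ r1c7=7.
Step 37. [r6c2∈{7}] r6c2 is down to just 7. So r6c2=7.
Step 38. [r4c3∈{3}] r4c3's peers cover all but 3 ⇒ r4c3=3.
Step 39. [r2c7∈{3}] r2c7 has the single candidate 3. So r2c7=3.
Step 40. [r2c4∈{5}] r2c4's peers cover all but 5, so r2c4=5.
Step 41. [r8c2∈{4}] r8c2's peers cover all but 4. So r8c2=4.
Step 42. [r2c8∈{9}] only 9 remains possible at r2c8, so r2c8=9.
Step 43. [r8c1∈{9}] nothing but 9 survives at r8c1, so r8c1=9.
Step 44. [r4c9∈{9}] r4c9's peers cover all but 9 ⇒ r4c9=9.
Step 45. [r9c4∈{1}] r9c4's peers cover all but 1. So r9c4=1.
Step 46. [r7c7∈{1}] r7c7 has the single candidate 1 ⇒ r7c7=1.
Step 47. [r5c6∈{6}] r5c6's peers cover all but 6. So r5c6=6.
Step 48. [r5c4∈{9}] r5c4's peers cover all but 9. So r5c4=9.
Step 49. [r3c3∈{8}] r3c3's peers cover all but 8, so r3c3=8.
Step 50. [r6c7∈{8}] r6c7 has the single candidate 8, so r6c7=8.
Step 51. [r5c1∈{2}] r5c1's peers cover all but 2. So r5c1=2.
Step 52. [r1c8∈{6}] r1c8 has the single candidate 6. So r1c8=6.
Step 53. [r2c5∈{4}] r2c5 is down to just 4, so r2c5=4.

Answer: 4 9 5 8 1 3 7 6 2 / 6 1 2 5 4 7 3 9 8 / 7 3 8 6 9 2 4 1 5 / 1 6 3 4 5 8 2 7 9 / 2 8 4 9 7 6 5 3 1 / 5 7 9 2 3 1 8 4 6 / 8 2 7 3 6 9 1 5 4 / 9 4 1 7 8 5 6 2 3 / 3 5 6 1 2 4 9 8 7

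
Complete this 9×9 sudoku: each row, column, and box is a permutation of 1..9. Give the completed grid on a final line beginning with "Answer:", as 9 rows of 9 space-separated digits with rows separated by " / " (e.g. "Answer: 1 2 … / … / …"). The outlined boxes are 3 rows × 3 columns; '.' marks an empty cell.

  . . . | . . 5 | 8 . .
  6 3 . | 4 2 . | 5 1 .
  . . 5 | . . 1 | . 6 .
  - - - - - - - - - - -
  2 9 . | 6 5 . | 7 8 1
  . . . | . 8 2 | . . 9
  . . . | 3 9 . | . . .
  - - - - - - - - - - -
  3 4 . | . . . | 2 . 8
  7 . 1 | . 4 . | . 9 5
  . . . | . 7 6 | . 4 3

Step 1. [r6c9∈{2,4,6}] 6 has one home in col 9: r6c9 ⇒ r6c9=6.
Step 2. [r5c4∈{1,7}] box 5 places 1 nowhere but r5c4, so r5c4=1.
Step 3. [r2c9∈{7}] nothing but 7 survives at r2c9 ⇒ r2c9=7.
Step 4. [r6c7∈{4}] only 4 remains possible at r6c7. So r6c7=4.
Step 5. [r7c6∈{9}] only 9 remains possible at r7c6 ⇒ r7c6=9.
Step 6. [r2c3∈{8,9}] in row 2, 9 fits only at r2c3. So r2c3=9.
Step 7. [r5c7∈{3}] only 3 remains possible at r5c7. So r5c7=3.
Step 8. [r5c8∈{5}] only 5 remains possible at r5c8, so r5c8=5.
Step 9. [r5c1∈{4}] r5c1 is down to just 4, so r5c1=4.
Step 10. [r3c1∈{8}] r3c1 has the single candidate 8, so r3c1=8.
Step 11. [r1c3∈{2,4,7}] in col 3, 4 fits only at r1c3 ⇒ r1c3=4.
Step 12. [r9c3∈{2,8}] r9c3 is the only open cell in col 3 admitting 2. So r9c3=2.
Step 13. [r1c9∈{2}] r1c9 has the single candidate 2, so r1c9=2.
Step 14. [r1c4∈{7,9}] r1c4 is the only open cell in row 1 admitting 9, so r1c4=9.
Step 15. [r1c2∈{1,7}] in row 1, 7 fits only at r1c2. So r1c2=7.
Step 16. [r6c2∈{1,5,8}] in col 2, 1 fits only at r6c2, so r6c2=1.
Step 17. [r9c2∈{5,8}] 5 has one home in col 2: r9c2 ⇒ r9c2=5.
Step 18. [r8c2∈{6,8}] 8 has one home in col 2: r8c2 ⇒ r8c2=8.
Step 19. [r5c3∈{6,7}] row 5 places 7 nowhere but r5c3. So r5c3=7.
Step 20. [r1c8∈{3}] nothing but 3 survives at r1c8 ⇒ r1c8=3.
Step 21. [r3c7∈{9}] nothing but 9 survives at r3c7. So r3c7=9.
Step 22. [r8c4∈{2}] r8c4's peers cover all but 2 ⇒ r8c4=2.
Step 23. [r3c4∈{7}] only 7 remains possible at r3c4. So r3c4=7.
Step 24. [r1c1∈{1}] r1c1 is down to just 1 ⇒ r1c1=1.
Step 25. [r6c6∈{7}] r6c6 is down to just 7 ⇒ r6c6=7.
Step 26. [r6c3∈{8}] r6c3 is down to just 8, so r6c3=8.
Step 27. [r1c5∈{6}] r1c5's peers cover all but 6. So r1c5=6.
Step 28. [r4c6∈{4}] nothing but 4 survives at r4c6. So r4c6=4.
Step 29. [r3c9∈{4}] nothing but 4 survives at r3c9. So r3c9=4.
Step 30. [r7c3∈{6}] r7c3's peers cover all but 6. So r7c3=6.
Step 31. [r6c8∈{2}] r6c8 is down to just 2 ⇒ r6c8=2.
Step 32. [r8c7∈{6}] r8c7 has the single candidate 6. So r8c7=6.
Step 33. [r3c5∈{3}] nothing but 3 survives at r3c5 ⇒ r3c5=3.
Step 34. [r9c4∈{8}] r9c4 has the single candidate 8, so r9c4=8.
Step 35. [r7c8∈{7}] only 7 remains possible at r7c8 ⇒ r7c8=7.
Step 36. [r2c6∈{8}] r2c6's peers cover all but 8. So r2c6=8.
Step 37. [r3c2∈{2}] only 2 remains possible at r3c2. So r3c2=2.
Step 38. [r5c2∈{6}] r5c2 has the single candidate 6, so r5c2=6.
Step 39. [r6c1∈{5}] nothing but 5 survives at r6c1, so r6c1=5.
Step 40. [r7c5∈{1}] r7c5 has the single candidate 1. So r7c5=1.
Step 41. [r9c7∈{1}] r9c7's peers cover all but 1 ⇒ r9c7=1.
Step 42. [r4c3∈{3}] nothing but 3 survives at r4c3 ⇒ r4c3=3.
Step 43. [r8c6∈{3}] r8c6 is down to just 3. So r8c6=3.
Step 44. [r9c1∈{9}] r9c1 is down to just 9. So r9c1=9.
Step 45. [r7c4∈{5}] r7c4 is down to just 5. So r7c4=5.

Answer: 1 7 4 9 6 5 8 3 2 / 6 3 9 4 2 8 5 1 7 / 8 2 5 7 3 1 9 6 4 / 2 9 3 6 5 4 7 8 1 / 4 6 7 1 8 2 3 5 9 / 5 1 8 3 9 7 4 2 6 / 3 4 6 5 1 9 2 7 8 / 7 8 1 2 4 3 6 9 5 / 9 5 2 8 7 6 1 4 3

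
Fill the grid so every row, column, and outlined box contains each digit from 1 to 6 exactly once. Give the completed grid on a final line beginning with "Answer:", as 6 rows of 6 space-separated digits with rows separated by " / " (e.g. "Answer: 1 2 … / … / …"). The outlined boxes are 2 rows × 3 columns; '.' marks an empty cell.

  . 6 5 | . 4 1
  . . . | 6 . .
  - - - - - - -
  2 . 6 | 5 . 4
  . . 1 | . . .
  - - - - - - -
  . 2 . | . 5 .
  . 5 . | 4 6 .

Step 1. [r1c1∈{3}] r1c1 has the single candidate 3. So r1c1=3.
Step 2. [r5c6∈{3}] only 3 remains possible at r5c6, so r5c6=3.
Step 3. [r4c4∈{2,3}] in col 4, 3 fits only at r4c4 ⇒ r4c4=3.
Step 4. [r2c3∈{2,4}] r2c3 is the only open cell in col 3 admitting 2, so r2c3=2.
Step 5. [r4c2∈{4}] r4c2's peers cover all but 4 ⇒ r4c2=4.
Step 6. [r2c1∈{1,4}] across row 2, 4 lands solely at r2c1, so r2c1=4.
Step 7. [r5c1∈{1,6}] across row 5, 6 lands solely at r5c1, so r5c1=6.
Step 8. [r4c5∈{2}] r4c5's peers cover all but 2. So r4c5=2.
Step 9. [r4c6∈{6}] only 6 remains possible at r4c6 ⇒ r4c6=6.
Step 10. [r5c3∈{4}] only 4 remains possible at r5c3. So r5c3=4.
Step 11. [r1c4∈{2}] only 2 remains possible at r1c4 ⇒ r1c4=2.
Step 12. [r6c3∈{3}] r6c3's peers cover all but 3. So r6c3=3.
Step 13. [r6c6∈{2}] r6c6 has the single candidate 2. So r6c6=2.
Step 14. [r3c5∈{1}] r3c5 has the single candidate 1 ⇒ r3c5=1.
Step 15. [r2c6∈{5}] r2c6's peers cover all but 5, so r2c6=5.
Step 16. [r6c1∈{1}] r6c1's peers cover all but 1. So r6c1=1.
Step 17. [r3c2∈{3}] nothing but 3 survives at r3c2, so r3c2=3.
Step 18. [r5c4∈{1}] nothing but 1 survives at r5c4, so r5c4=1.
Step 19. [r2c5∈{3}] r2c5 has the single candidate 3 ⇒ r2c5=3.
Step 20. [r2c2∈{1}] r2c2's peers cover all but 1, so r2c2=1.
Step 21. [r4c1∈{5}] nothing but 5 survives at r4c1 ⇒ r4c1=5.

Answer: 3 6 5 2 4 1 / 4 1 2 6 3 5 / 2 3 6 5 1 4 / 5 4 1 3 2 6 / 6 2 4 1 5 3 / 1 5 3 4 6 2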